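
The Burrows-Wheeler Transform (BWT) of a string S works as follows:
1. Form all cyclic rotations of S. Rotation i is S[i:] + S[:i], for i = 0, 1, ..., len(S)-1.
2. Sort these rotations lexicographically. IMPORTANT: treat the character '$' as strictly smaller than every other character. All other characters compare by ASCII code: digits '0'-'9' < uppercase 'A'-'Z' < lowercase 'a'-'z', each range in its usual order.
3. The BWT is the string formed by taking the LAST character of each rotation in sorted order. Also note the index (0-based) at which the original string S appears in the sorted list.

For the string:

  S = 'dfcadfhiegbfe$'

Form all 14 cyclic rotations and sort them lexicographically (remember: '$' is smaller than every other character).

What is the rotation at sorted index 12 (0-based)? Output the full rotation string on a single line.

Answer: hiegbfe$dfcadf

Derivation:
All 14 rotations (rotation i = S[i:]+S[:i]):
  rot[0] = dfcadfhiegbfe$
  rot[1] = fcadfhiegbfe$d
  rot[2] = cadfhiegbfe$df
  rot[3] = adfhiegbfe$dfc
  rot[4] = dfhiegbfe$dfca
  rot[5] = fhiegbfe$dfcad
  rot[6] = hiegbfe$dfcadf
  rot[7] = iegbfe$dfcadfh
  rot[8] = egbfe$dfcadfhi
  rot[9] = gbfe$dfcadfhie
  rot[10] = bfe$dfcadfhieg
  rot[11] = fe$dfcadfhiegb
  rot[12] = e$dfcadfhiegbf
  rot[13] = $dfcadfhiegbfe
Sorted (with $ < everything):
  sorted[0] = $dfcadfhiegbfe
  sorted[1] = adfhiegbfe$dfc
  sorted[2] = bfe$dfcadfhieg
  sorted[3] = cadfhiegbfe$df
  sorted[4] = dfcadfhiegbfe$
  sorted[5] = dfhiegbfe$dfca
  sorted[6] = e$dfcadfhiegbf
  sorted[7] = egbfe$dfcadfhi
  sorted[8] = fcadfhiegbfe$d
  sorted[9] = fe$dfcadfhiegb
  sorted[10] = fhiegbfe$dfcad
  sorted[11] = gbfe$dfcadfhie
  sorted[12] = hiegbfe$dfcadf
  sorted[13] = iegbfe$dfcadfh
sorted[12] = hiegbfe$dfcadf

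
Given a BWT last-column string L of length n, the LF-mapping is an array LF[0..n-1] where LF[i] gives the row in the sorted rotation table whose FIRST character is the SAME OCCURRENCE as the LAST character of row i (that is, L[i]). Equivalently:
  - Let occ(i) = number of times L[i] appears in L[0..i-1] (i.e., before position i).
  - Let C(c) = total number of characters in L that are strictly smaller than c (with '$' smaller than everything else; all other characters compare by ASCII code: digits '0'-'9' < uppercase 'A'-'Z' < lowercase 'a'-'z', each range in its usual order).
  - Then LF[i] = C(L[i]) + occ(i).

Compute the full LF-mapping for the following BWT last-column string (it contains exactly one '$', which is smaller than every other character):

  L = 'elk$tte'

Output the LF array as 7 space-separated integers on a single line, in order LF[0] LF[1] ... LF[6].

Char counts: '$':1, 'e':2, 'k':1, 'l':1, 't':2
C (first-col start): C('$')=0, C('e')=1, C('k')=3, C('l')=4, C('t')=5
L[0]='e': occ=0, LF[0]=C('e')+0=1+0=1
L[1]='l': occ=0, LF[1]=C('l')+0=4+0=4
L[2]='k': occ=0, LF[2]=C('k')+0=3+0=3
L[3]='$': occ=0, LF[3]=C('$')+0=0+0=0
L[4]='t': occ=0, LF[4]=C('t')+0=5+0=5
L[5]='t': occ=1, LF[5]=C('t')+1=5+1=6
L[6]='e': occ=1, LF[6]=C('e')+1=1+1=2

Answer: 1 4 3 0 5 6 2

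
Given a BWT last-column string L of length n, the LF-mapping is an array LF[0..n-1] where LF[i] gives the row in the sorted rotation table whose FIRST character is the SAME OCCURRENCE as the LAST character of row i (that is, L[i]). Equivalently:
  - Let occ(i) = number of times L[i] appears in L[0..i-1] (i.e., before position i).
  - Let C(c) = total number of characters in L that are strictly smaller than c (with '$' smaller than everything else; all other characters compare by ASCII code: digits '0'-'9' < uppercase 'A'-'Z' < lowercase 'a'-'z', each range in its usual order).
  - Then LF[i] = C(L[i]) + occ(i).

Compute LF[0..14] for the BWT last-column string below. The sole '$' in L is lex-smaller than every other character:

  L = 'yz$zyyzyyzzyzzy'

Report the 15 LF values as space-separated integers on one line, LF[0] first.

Answer: 1 8 0 9 2 3 10 4 5 11 12 6 13 14 7

Derivation:
Char counts: '$':1, 'y':7, 'z':7
C (first-col start): C('$')=0, C('y')=1, C('z')=8
L[0]='y': occ=0, LF[0]=C('y')+0=1+0=1
L[1]='z': occ=0, LF[1]=C('z')+0=8+0=8
L[2]='$': occ=0, LF[2]=C('$')+0=0+0=0
L[3]='z': occ=1, LF[3]=C('z')+1=8+1=9
L[4]='y': occ=1, LF[4]=C('y')+1=1+1=2
L[5]='y': occ=2, LF[5]=C('y')+2=1+2=3
L[6]='z': occ=2, LF[6]=C('z')+2=8+2=10
L[7]='y': occ=3, LF[7]=C('y')+3=1+3=4
L[8]='y': occ=4, LF[8]=C('y')+4=1+4=5
L[9]='z': occ=3, LF[9]=C('z')+3=8+3=11
L[10]='z': occ=4, LF[10]=C('z')+4=8+4=12
L[11]='y': occ=5, LF[11]=C('y')+5=1+5=6
L[12]='z': occ=5, LF[12]=C('z')+5=8+5=13
L[13]='z': occ=6, LF[13]=C('z')+6=8+6=14
L[14]='y': occ=6, LF[14]=C('y')+6=1+6=7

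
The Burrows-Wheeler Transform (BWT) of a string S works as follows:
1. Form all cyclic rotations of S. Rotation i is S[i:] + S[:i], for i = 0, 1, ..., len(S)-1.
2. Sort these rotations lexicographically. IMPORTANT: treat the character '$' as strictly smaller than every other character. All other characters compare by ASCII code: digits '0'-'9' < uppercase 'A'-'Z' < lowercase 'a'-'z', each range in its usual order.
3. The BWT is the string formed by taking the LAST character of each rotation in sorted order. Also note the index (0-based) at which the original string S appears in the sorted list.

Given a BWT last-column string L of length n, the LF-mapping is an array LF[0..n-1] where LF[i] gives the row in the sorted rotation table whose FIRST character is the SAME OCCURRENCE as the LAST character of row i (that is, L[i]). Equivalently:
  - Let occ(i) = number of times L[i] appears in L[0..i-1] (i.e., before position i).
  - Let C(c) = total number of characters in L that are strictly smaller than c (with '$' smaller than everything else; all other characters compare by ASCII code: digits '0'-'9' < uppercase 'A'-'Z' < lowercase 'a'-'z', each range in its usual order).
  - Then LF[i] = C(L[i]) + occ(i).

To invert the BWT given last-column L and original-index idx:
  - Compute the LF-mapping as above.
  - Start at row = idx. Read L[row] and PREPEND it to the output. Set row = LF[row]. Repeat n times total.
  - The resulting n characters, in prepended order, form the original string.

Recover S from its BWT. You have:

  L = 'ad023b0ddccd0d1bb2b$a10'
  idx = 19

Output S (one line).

LF mapping: 10 18 1 7 9 12 2 19 20 16 17 21 3 22 5 13 14 8 15 0 11 6 4
Walk LF starting at row 19, prepending L[row]:
  step 1: row=19, L[19]='$', prepend. Next row=LF[19]=0
  step 2: row=0, L[0]='a', prepend. Next row=LF[0]=10
  step 3: row=10, L[10]='c', prepend. Next row=LF[10]=17
  step 4: row=17, L[17]='2', prepend. Next row=LF[17]=8
  step 5: row=8, L[8]='d', prepend. Next row=LF[8]=20
  step 6: row=20, L[20]='a', prepend. Next row=LF[20]=11
  step 7: row=11, L[11]='d', prepend. Next row=LF[11]=21
  step 8: row=21, L[21]='1', prepend. Next row=LF[21]=6
  step 9: row=6, L[6]='0', prepend. Next row=LF[6]=2
  step 10: row=2, L[2]='0', prepend. Next row=LF[2]=1
  step 11: row=1, L[1]='d', prepend. Next row=LF[1]=18
  step 12: row=18, L[18]='b', prepend. Next row=LF[18]=15
  step 13: row=15, L[15]='b', prepend. Next row=LF[15]=13
  step 14: row=13, L[13]='d', prepend. Next row=LF[13]=22
  step 15: row=22, L[22]='0', prepend. Next row=LF[22]=4
  step 16: row=4, L[4]='3', prepend. Next row=LF[4]=9
  step 17: row=9, L[9]='c', prepend. Next row=LF[9]=16
  step 18: row=16, L[16]='b', prepend. Next row=LF[16]=14
  step 19: row=14, L[14]='1', prepend. Next row=LF[14]=5
  step 20: row=5, L[5]='b', prepend. Next row=LF[5]=12
  step 21: row=12, L[12]='0', prepend. Next row=LF[12]=3
  step 22: row=3, L[3]='2', prepend. Next row=LF[3]=7
  step 23: row=7, L[7]='d', prepend. Next row=LF[7]=19
Reversed output: d20b1bc30dbbd001dad2ca$

Answer: d20b1bc30dbbd001dad2ca$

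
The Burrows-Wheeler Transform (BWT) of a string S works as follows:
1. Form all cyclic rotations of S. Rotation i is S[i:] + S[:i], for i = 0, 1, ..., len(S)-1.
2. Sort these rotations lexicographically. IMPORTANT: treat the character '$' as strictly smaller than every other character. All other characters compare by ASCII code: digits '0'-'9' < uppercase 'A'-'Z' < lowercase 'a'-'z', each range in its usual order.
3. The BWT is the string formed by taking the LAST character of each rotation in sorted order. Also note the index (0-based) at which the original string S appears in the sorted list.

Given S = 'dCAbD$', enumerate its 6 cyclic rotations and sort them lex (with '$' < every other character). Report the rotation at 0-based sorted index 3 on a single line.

Answer: D$dCAb

Derivation:
All 6 rotations (rotation i = S[i:]+S[:i]):
  rot[0] = dCAbD$
  rot[1] = CAbD$d
  rot[2] = AbD$dC
  rot[3] = bD$dCA
  rot[4] = D$dCAb
  rot[5] = $dCAbD
Sorted (with $ < everything):
  sorted[0] = $dCAbD
  sorted[1] = AbD$dC
  sorted[2] = CAbD$d
  sorted[3] = D$dCAb
  sorted[4] = bD$dCA
  sorted[5] = dCAbD$
sorted[3] = D$dCAb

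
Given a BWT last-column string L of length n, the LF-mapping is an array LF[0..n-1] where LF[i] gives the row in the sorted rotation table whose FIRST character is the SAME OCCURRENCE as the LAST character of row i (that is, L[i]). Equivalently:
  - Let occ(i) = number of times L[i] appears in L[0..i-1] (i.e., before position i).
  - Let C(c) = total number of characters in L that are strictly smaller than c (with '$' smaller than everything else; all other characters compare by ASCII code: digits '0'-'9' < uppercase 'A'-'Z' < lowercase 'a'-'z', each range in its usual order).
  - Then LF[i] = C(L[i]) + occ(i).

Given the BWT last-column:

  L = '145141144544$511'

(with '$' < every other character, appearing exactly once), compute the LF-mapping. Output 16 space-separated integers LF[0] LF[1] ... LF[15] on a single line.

Char counts: '$':1, '1':6, '4':6, '5':3
C (first-col start): C('$')=0, C('1')=1, C('4')=7, C('5')=13
L[0]='1': occ=0, LF[0]=C('1')+0=1+0=1
L[1]='4': occ=0, LF[1]=C('4')+0=7+0=7
L[2]='5': occ=0, LF[2]=C('5')+0=13+0=13
L[3]='1': occ=1, LF[3]=C('1')+1=1+1=2
L[4]='4': occ=1, LF[4]=C('4')+1=7+1=8
L[5]='1': occ=2, LF[5]=C('1')+2=1+2=3
L[6]='1': occ=3, LF[6]=C('1')+3=1+3=4
L[7]='4': occ=2, LF[7]=C('4')+2=7+2=9
L[8]='4': occ=3, LF[8]=C('4')+3=7+3=10
L[9]='5': occ=1, LF[9]=C('5')+1=13+1=14
L[10]='4': occ=4, LF[10]=C('4')+4=7+4=11
L[11]='4': occ=5, LF[11]=C('4')+5=7+5=12
L[12]='$': occ=0, LF[12]=C('$')+0=0+0=0
L[13]='5': occ=2, LF[13]=C('5')+2=13+2=15
L[14]='1': occ=4, LF[14]=C('1')+4=1+4=5
L[15]='1': occ=5, LF[15]=C('1')+5=1+5=6

Answer: 1 7 13 2 8 3 4 9 10 14 11 12 0 15 5 6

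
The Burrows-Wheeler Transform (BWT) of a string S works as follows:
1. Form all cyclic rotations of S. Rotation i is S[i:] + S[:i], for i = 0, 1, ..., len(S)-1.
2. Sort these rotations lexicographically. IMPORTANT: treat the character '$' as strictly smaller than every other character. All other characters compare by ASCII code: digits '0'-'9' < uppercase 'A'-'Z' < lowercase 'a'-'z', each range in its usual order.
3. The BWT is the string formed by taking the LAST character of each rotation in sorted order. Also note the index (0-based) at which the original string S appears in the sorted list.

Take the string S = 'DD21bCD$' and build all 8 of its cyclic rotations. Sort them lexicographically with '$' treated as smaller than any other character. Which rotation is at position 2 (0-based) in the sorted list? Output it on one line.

Answer: 21bCD$DD

Derivation:
All 8 rotations (rotation i = S[i:]+S[:i]):
  rot[0] = DD21bCD$
  rot[1] = D21bCD$D
  rot[2] = 21bCD$DD
  rot[3] = 1bCD$DD2
  rot[4] = bCD$DD21
  rot[5] = CD$DD21b
  rot[6] = D$DD21bC
  rot[7] = $DD21bCD
Sorted (with $ < everything):
  sorted[0] = $DD21bCD
  sorted[1] = 1bCD$DD2
  sorted[2] = 21bCD$DD
  sorted[3] = CD$DD21b
  sorted[4] = D$DD21bC
  sorted[5] = D21bCD$D
  sorted[6] = DD21bCD$
  sorted[7] = bCD$DD21
sorted[2] = 21bCD$DD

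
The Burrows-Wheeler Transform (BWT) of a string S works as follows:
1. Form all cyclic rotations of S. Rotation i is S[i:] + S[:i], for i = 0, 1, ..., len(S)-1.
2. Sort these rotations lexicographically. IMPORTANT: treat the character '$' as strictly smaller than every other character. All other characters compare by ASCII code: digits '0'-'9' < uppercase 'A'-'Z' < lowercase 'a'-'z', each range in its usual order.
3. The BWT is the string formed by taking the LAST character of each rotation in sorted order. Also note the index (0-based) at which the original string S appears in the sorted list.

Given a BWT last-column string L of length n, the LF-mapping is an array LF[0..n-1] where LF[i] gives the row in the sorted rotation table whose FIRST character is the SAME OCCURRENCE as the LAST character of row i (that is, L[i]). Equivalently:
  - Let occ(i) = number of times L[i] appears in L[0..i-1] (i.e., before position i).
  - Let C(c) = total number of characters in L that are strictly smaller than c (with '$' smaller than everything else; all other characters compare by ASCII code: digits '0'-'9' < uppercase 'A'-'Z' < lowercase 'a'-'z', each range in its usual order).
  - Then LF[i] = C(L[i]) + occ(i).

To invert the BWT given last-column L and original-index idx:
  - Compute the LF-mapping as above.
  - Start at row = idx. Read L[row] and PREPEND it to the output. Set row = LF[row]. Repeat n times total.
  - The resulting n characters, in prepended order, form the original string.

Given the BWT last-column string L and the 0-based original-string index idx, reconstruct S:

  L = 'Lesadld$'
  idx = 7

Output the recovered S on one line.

LF mapping: 1 5 7 2 3 6 4 0
Walk LF starting at row 7, prepending L[row]:
  step 1: row=7, L[7]='$', prepend. Next row=LF[7]=0
  step 2: row=0, L[0]='L', prepend. Next row=LF[0]=1
  step 3: row=1, L[1]='e', prepend. Next row=LF[1]=5
  step 4: row=5, L[5]='l', prepend. Next row=LF[5]=6
  step 5: row=6, L[6]='d', prepend. Next row=LF[6]=4
  step 6: row=4, L[4]='d', prepend. Next row=LF[4]=3
  step 7: row=3, L[3]='a', prepend. Next row=LF[3]=2
  step 8: row=2, L[2]='s', prepend. Next row=LF[2]=7
Reversed output: saddleL$

Answer: saddleL$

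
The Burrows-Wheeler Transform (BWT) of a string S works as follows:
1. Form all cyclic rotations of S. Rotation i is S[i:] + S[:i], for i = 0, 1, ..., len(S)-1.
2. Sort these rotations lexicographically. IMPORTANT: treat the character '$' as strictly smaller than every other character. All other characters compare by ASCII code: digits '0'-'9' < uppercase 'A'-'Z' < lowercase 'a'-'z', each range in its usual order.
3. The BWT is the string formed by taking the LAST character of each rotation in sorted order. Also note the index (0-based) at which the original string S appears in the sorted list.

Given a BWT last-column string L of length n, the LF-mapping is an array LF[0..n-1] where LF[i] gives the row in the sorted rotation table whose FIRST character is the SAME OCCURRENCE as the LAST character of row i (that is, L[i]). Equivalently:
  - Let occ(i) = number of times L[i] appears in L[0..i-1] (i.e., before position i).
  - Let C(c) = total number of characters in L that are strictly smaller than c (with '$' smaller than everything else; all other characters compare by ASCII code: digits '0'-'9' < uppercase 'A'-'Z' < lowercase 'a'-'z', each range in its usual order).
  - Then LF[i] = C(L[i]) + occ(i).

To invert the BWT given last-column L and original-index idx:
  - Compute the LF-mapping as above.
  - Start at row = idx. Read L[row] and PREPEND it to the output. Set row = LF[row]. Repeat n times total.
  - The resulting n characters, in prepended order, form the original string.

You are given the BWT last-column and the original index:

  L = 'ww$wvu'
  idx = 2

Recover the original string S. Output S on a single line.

LF mapping: 3 4 0 5 2 1
Walk LF starting at row 2, prepending L[row]:
  step 1: row=2, L[2]='$', prepend. Next row=LF[2]=0
  step 2: row=0, L[0]='w', prepend. Next row=LF[0]=3
  step 3: row=3, L[3]='w', prepend. Next row=LF[3]=5
  step 4: row=5, L[5]='u', prepend. Next row=LF[5]=1
  step 5: row=1, L[1]='w', prepend. Next row=LF[1]=4
  step 6: row=4, L[4]='v', prepend. Next row=LF[4]=2
Reversed output: vwuww$

Answer: vwuww$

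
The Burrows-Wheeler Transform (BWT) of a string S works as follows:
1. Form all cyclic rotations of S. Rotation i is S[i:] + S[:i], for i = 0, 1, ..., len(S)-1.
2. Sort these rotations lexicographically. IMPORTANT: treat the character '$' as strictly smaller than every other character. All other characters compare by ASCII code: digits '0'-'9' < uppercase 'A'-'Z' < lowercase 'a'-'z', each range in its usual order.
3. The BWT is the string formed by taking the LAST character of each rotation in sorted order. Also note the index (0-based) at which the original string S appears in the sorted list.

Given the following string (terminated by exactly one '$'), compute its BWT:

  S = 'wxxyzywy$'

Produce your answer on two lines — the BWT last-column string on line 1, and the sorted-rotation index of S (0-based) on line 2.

All 9 rotations (rotation i = S[i:]+S[:i]):
  rot[0] = wxxyzywy$
  rot[1] = xxyzywy$w
  rot[2] = xyzywy$wx
  rot[3] = yzywy$wxx
  rot[4] = zywy$wxxy
  rot[5] = ywy$wxxyz
  rot[6] = wy$wxxyzy
  rot[7] = y$wxxyzyw
  rot[8] = $wxxyzywy
Sorted (with $ < everything):
  sorted[0] = $wxxyzywy  (last char: 'y')
  sorted[1] = wxxyzywy$  (last char: '$')
  sorted[2] = wy$wxxyzy  (last char: 'y')
  sorted[3] = xxyzywy$w  (last char: 'w')
  sorted[4] = xyzywy$wx  (last char: 'x')
  sorted[5] = y$wxxyzyw  (last char: 'w')
  sorted[6] = ywy$wxxyz  (last char: 'z')
  sorted[7] = yzywy$wxx  (last char: 'x')
  sorted[8] = zywy$wxxy  (last char: 'y')
Last column: y$ywxwzxy
Original string S is at sorted index 1

Answer: y$ywxwzxy
1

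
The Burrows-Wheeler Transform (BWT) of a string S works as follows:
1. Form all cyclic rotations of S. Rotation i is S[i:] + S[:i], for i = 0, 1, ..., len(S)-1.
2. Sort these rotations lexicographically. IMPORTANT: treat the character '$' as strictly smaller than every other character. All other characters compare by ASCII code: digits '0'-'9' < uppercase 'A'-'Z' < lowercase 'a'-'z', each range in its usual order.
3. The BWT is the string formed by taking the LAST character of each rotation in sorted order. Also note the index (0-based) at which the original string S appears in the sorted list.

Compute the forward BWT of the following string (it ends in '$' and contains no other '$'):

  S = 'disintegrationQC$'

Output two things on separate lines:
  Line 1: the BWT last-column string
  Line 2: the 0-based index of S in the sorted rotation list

All 17 rotations (rotation i = S[i:]+S[:i]):
  rot[0] = disintegrationQC$
  rot[1] = isintegrationQC$d
  rot[2] = sintegrationQC$di
  rot[3] = integrationQC$dis
  rot[4] = ntegrationQC$disi
  rot[5] = tegrationQC$disin
  rot[6] = egrationQC$disint
  rot[7] = grationQC$disinte
  rot[8] = rationQC$disinteg
  rot[9] = ationQC$disintegr
  rot[10] = tionQC$disintegra
  rot[11] = ionQC$disintegrat
  rot[12] = onQC$disintegrati
  rot[13] = nQC$disintegratio
  rot[14] = QC$disintegration
  rot[15] = C$disintegrationQ
  rot[16] = $disintegrationQC
Sorted (with $ < everything):
  sorted[0] = $disintegrationQC  (last char: 'C')
  sorted[1] = C$disintegrationQ  (last char: 'Q')
  sorted[2] = QC$disintegration  (last char: 'n')
  sorted[3] = ationQC$disintegr  (last char: 'r')
  sorted[4] = disintegrationQC$  (last char: '$')
  sorted[5] = egrationQC$disint  (last char: 't')
  sorted[6] = grationQC$disinte  (last char: 'e')
  sorted[7] = integrationQC$dis  (last char: 's')
  sorted[8] = ionQC$disintegrat  (last char: 't')
  sorted[9] = isintegrationQC$d  (last char: 'd')
  sorted[10] = nQC$disintegratio  (last char: 'o')
  sorted[11] = ntegrationQC$disi  (last char: 'i')
  sorted[12] = onQC$disintegrati  (last char: 'i')
  sorted[13] = rationQC$disinteg  (last char: 'g')
  sorted[14] = sintegrationQC$di  (last char: 'i')
  sorted[15] = tegrationQC$disin  (last char: 'n')
  sorted[16] = tionQC$disintegra  (last char: 'a')
Last column: CQnr$testdoiigina
Original string S is at sorted index 4

Answer: CQnr$testdoiigina
4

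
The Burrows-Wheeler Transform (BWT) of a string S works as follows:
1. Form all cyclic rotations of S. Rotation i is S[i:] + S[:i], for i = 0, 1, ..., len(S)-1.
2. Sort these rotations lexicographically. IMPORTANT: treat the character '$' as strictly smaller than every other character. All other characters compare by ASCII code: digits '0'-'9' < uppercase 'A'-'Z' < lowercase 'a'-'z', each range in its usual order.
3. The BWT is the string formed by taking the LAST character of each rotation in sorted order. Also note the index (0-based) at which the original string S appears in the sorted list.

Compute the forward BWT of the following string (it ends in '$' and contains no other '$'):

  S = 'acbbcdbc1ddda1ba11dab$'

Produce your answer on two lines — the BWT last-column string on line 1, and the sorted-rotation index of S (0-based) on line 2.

Answer: baa1cbdd$a1cdbbabd1cd1
8

Derivation:
All 22 rotations (rotation i = S[i:]+S[:i]):
  rot[0] = acbbcdbc1ddda1ba11dab$
  rot[1] = cbbcdbc1ddda1ba11dab$a
  rot[2] = bbcdbc1ddda1ba11dab$ac
  rot[3] = bcdbc1ddda1ba11dab$acb
  rot[4] = cdbc1ddda1ba11dab$acbb
  rot[5] = dbc1ddda1ba11dab$acbbc
  rot[6] = bc1ddda1ba11dab$acbbcd
  rot[7] = c1ddda1ba11dab$acbbcdb
  rot[8] = 1ddda1ba11dab$acbbcdbc
  rot[9] = ddda1ba11dab$acbbcdbc1
  rot[10] = dda1ba11dab$acbbcdbc1d
  rot[11] = da1ba11dab$acbbcdbc1dd
  rot[12] = a1ba11dab$acbbcdbc1ddd
  rot[13] = 1ba11dab$acbbcdbc1ddda
  rot[14] = ba11dab$acbbcdbc1ddda1
  rot[15] = a11dab$acbbcdbc1ddda1b
  rot[16] = 11dab$acbbcdbc1ddda1ba
  rot[17] = 1dab$acbbcdbc1ddda1ba1
  rot[18] = dab$acbbcdbc1ddda1ba11
  rot[19] = ab$acbbcdbc1ddda1ba11d
  rot[20] = b$acbbcdbc1ddda1ba11da
  rot[21] = $acbbcdbc1ddda1ba11dab
Sorted (with $ < everything):
  sorted[0] = $acbbcdbc1ddda1ba11dab  (last char: 'b')
  sorted[1] = 11dab$acbbcdbc1ddda1ba  (last char: 'a')
  sorted[2] = 1ba11dab$acbbcdbc1ddda  (last char: 'a')
  sorted[3] = 1dab$acbbcdbc1ddda1ba1  (last char: '1')
  sorted[4] = 1ddda1ba11dab$acbbcdbc  (last char: 'c')
  sorted[5] = a11dab$acbbcdbc1ddda1b  (last char: 'b')
  sorted[6] = a1ba11dab$acbbcdbc1ddd  (last char: 'd')
  sorted[7] = ab$acbbcdbc1ddda1ba11d  (last char: 'd')
  sorted[8] = acbbcdbc1ddda1ba11dab$  (last char: '$')
  sorted[9] = b$acbbcdbc1ddda1ba11da  (last char: 'a')
  sorted[10] = ba11dab$acbbcdbc1ddda1  (last char: '1')
  sorted[11] = bbcdbc1ddda1ba11dab$ac  (last char: 'c')
  sorted[12] = bc1ddda1ba11dab$acbbcd  (last char: 'd')
  sorted[13] = bcdbc1ddda1ba11dab$acb  (last char: 'b')
  sorted[14] = c1ddda1ba11dab$acbbcdb  (last char: 'b')
  sorted[15] = cbbcdbc1ddda1ba11dab$a  (last char: 'a')
  sorted[16] = cdbc1ddda1ba11dab$acbb  (last char: 'b')
  sorted[17] = da1ba11dab$acbbcdbc1dd  (last char: 'd')
  sorted[18] = dab$acbbcdbc1ddda1ba11  (last char: '1')
  sorted[19] = dbc1ddda1ba11dab$acbbc  (last char: 'c')
  sorted[20] = dda1ba11dab$acbbcdbc1d  (last char: 'd')
  sorted[21] = ddda1ba11dab$acbbcdbc1  (last char: '1')
Last column: baa1cbdd$a1cdbbabd1cd1
Original string S is at sorted index 8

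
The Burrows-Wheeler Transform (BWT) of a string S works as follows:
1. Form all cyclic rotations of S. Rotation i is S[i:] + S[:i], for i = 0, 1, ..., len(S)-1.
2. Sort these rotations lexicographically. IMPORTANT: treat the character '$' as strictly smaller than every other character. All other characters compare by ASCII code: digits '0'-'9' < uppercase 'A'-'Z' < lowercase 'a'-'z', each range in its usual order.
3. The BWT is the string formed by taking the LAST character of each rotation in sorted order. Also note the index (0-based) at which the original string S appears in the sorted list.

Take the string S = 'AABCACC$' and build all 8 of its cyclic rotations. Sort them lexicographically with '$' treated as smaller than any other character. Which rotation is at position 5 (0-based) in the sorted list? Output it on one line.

All 8 rotations (rotation i = S[i:]+S[:i]):
  rot[0] = AABCACC$
  rot[1] = ABCACC$A
  rot[2] = BCACC$AA
  rot[3] = CACC$AAB
  rot[4] = ACC$AABC
  rot[5] = CC$AABCA
  rot[6] = C$AABCAC
  rot[7] = $AABCACC
Sorted (with $ < everything):
  sorted[0] = $AABCACC
  sorted[1] = AABCACC$
  sorted[2] = ABCACC$A
  sorted[3] = ACC$AABC
  sorted[4] = BCACC$AA
  sorted[5] = C$AABCAC
  sorted[6] = CACC$AAB
  sorted[7] = CC$AABCA
sorted[5] = C$AABCAC

Answer: C$AABCAC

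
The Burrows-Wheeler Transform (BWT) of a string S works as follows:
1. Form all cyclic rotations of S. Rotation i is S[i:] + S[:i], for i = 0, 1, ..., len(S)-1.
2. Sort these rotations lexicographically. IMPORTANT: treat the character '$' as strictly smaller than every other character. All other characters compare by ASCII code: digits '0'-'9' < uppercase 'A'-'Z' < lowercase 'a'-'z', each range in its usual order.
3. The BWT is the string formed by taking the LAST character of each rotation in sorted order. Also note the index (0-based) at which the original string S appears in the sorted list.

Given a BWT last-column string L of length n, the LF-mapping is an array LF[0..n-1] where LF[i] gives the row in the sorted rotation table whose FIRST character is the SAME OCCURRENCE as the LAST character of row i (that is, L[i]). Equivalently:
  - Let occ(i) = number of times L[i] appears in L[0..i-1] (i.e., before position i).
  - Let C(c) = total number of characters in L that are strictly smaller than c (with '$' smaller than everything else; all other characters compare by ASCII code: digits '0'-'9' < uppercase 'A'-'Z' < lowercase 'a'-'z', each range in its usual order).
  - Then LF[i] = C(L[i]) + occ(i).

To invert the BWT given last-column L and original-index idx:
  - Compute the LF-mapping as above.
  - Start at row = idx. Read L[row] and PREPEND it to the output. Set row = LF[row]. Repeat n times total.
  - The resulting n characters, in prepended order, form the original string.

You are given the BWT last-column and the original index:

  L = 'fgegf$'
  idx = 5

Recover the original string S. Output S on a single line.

LF mapping: 2 4 1 5 3 0
Walk LF starting at row 5, prepending L[row]:
  step 1: row=5, L[5]='$', prepend. Next row=LF[5]=0
  step 2: row=0, L[0]='f', prepend. Next row=LF[0]=2
  step 3: row=2, L[2]='e', prepend. Next row=LF[2]=1
  step 4: row=1, L[1]='g', prepend. Next row=LF[1]=4
  step 5: row=4, L[4]='f', prepend. Next row=LF[4]=3
  step 6: row=3, L[3]='g', prepend. Next row=LF[3]=5
Reversed output: gfgef$

Answer: gfgef$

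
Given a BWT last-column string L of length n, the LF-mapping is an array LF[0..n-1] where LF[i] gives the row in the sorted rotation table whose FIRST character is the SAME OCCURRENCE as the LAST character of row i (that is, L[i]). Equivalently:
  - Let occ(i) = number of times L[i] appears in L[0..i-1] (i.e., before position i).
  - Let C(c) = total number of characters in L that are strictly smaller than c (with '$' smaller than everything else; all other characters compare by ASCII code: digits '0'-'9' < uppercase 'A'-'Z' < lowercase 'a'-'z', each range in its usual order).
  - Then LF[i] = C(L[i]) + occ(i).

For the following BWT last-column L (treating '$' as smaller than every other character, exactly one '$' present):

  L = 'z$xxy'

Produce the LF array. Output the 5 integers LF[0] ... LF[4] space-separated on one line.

Char counts: '$':1, 'x':2, 'y':1, 'z':1
C (first-col start): C('$')=0, C('x')=1, C('y')=3, C('z')=4
L[0]='z': occ=0, LF[0]=C('z')+0=4+0=4
L[1]='$': occ=0, LF[1]=C('$')+0=0+0=0
L[2]='x': occ=0, LF[2]=C('x')+0=1+0=1
L[3]='x': occ=1, LF[3]=C('x')+1=1+1=2
L[4]='y': occ=0, LF[4]=C('y')+0=3+0=3

Answer: 4 0 1 2 3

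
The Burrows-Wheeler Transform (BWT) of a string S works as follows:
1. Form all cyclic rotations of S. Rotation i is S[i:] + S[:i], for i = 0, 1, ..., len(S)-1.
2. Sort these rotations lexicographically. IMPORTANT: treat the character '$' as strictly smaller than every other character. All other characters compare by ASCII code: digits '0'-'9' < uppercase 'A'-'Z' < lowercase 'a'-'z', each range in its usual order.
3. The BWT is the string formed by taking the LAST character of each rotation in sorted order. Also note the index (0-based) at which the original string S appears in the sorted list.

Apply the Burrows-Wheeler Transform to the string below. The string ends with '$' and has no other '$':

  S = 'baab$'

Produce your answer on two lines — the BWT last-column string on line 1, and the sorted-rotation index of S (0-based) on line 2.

All 5 rotations (rotation i = S[i:]+S[:i]):
  rot[0] = baab$
  rot[1] = aab$b
  rot[2] = ab$ba
  rot[3] = b$baa
  rot[4] = $baab
Sorted (with $ < everything):
  sorted[0] = $baab  (last char: 'b')
  sorted[1] = aab$b  (last char: 'b')
  sorted[2] = ab$ba  (last char: 'a')
  sorted[3] = b$baa  (last char: 'a')
  sorted[4] = baab$  (last char: '$')
Last column: bbaa$
Original string S is at sorted index 4

Answer: bbaa$
4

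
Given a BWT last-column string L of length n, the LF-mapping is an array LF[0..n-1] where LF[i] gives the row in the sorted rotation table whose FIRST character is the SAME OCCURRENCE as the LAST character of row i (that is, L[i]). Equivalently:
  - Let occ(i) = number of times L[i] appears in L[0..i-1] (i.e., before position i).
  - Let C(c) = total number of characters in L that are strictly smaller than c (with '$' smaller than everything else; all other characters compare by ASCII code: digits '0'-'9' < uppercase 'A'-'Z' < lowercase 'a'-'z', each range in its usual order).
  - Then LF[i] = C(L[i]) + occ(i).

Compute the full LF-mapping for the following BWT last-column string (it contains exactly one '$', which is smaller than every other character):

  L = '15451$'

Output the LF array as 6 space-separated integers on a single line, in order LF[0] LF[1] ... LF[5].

Char counts: '$':1, '1':2, '4':1, '5':2
C (first-col start): C('$')=0, C('1')=1, C('4')=3, C('5')=4
L[0]='1': occ=0, LF[0]=C('1')+0=1+0=1
L[1]='5': occ=0, LF[1]=C('5')+0=4+0=4
L[2]='4': occ=0, LF[2]=C('4')+0=3+0=3
L[3]='5': occ=1, LF[3]=C('5')+1=4+1=5
L[4]='1': occ=1, LF[4]=C('1')+1=1+1=2
L[5]='$': occ=0, LF[5]=C('$')+0=0+0=0

Answer: 1 4 3 5 2 0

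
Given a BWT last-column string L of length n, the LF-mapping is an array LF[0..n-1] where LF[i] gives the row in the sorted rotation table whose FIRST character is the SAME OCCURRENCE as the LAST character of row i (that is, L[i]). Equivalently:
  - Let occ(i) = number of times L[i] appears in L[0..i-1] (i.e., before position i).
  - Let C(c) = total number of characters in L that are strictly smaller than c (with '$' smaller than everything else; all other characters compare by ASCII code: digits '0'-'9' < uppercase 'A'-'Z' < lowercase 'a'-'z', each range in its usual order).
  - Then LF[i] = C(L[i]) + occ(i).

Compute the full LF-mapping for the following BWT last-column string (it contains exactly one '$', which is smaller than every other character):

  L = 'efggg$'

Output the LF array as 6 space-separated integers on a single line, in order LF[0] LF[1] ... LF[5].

Answer: 1 2 3 4 5 0

Derivation:
Char counts: '$':1, 'e':1, 'f':1, 'g':3
C (first-col start): C('$')=0, C('e')=1, C('f')=2, C('g')=3
L[0]='e': occ=0, LF[0]=C('e')+0=1+0=1
L[1]='f': occ=0, LF[1]=C('f')+0=2+0=2
L[2]='g': occ=0, LF[2]=C('g')+0=3+0=3
L[3]='g': occ=1, LF[3]=C('g')+1=3+1=4
L[4]='g': occ=2, LF[4]=C('g')+2=3+2=5
L[5]='$': occ=0, LF[5]=C('$')+0=0+0=0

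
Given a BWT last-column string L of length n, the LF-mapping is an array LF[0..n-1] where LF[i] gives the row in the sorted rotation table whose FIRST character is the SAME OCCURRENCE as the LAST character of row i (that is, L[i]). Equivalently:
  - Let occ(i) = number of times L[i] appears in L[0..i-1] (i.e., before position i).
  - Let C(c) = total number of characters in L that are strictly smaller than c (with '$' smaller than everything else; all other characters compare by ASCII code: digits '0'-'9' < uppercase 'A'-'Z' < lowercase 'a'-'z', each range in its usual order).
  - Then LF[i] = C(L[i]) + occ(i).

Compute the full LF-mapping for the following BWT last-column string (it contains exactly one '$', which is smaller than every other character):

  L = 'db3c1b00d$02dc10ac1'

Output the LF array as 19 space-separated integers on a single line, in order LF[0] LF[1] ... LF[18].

Answer: 16 11 9 13 5 12 1 2 17 0 3 8 18 14 6 4 10 15 7

Derivation:
Char counts: '$':1, '0':4, '1':3, '2':1, '3':1, 'a':1, 'b':2, 'c':3, 'd':3
C (first-col start): C('$')=0, C('0')=1, C('1')=5, C('2')=8, C('3')=9, C('a')=10, C('b')=11, C('c')=13, C('d')=16
L[0]='d': occ=0, LF[0]=C('d')+0=16+0=16
L[1]='b': occ=0, LF[1]=C('b')+0=11+0=11
L[2]='3': occ=0, LF[2]=C('3')+0=9+0=9
L[3]='c': occ=0, LF[3]=C('c')+0=13+0=13
L[4]='1': occ=0, LF[4]=C('1')+0=5+0=5
L[5]='b': occ=1, LF[5]=C('b')+1=11+1=12
L[6]='0': occ=0, LF[6]=C('0')+0=1+0=1
L[7]='0': occ=1, LF[7]=C('0')+1=1+1=2
L[8]='d': occ=1, LF[8]=C('d')+1=16+1=17
L[9]='$': occ=0, LF[9]=C('$')+0=0+0=0
L[10]='0': occ=2, LF[10]=C('0')+2=1+2=3
L[11]='2': occ=0, LF[11]=C('2')+0=8+0=8
L[12]='d': occ=2, LF[12]=C('d')+2=16+2=18
L[13]='c': occ=1, LF[13]=C('c')+1=13+1=14
L[14]='1': occ=1, LF[14]=C('1')+1=5+1=6
L[15]='0': occ=3, LF[15]=C('0')+3=1+3=4
L[16]='a': occ=0, LF[16]=C('a')+0=10+0=10
L[17]='c': occ=2, LF[17]=C('c')+2=13+2=15
L[18]='1': occ=2, LF[18]=C('1')+2=5+2=7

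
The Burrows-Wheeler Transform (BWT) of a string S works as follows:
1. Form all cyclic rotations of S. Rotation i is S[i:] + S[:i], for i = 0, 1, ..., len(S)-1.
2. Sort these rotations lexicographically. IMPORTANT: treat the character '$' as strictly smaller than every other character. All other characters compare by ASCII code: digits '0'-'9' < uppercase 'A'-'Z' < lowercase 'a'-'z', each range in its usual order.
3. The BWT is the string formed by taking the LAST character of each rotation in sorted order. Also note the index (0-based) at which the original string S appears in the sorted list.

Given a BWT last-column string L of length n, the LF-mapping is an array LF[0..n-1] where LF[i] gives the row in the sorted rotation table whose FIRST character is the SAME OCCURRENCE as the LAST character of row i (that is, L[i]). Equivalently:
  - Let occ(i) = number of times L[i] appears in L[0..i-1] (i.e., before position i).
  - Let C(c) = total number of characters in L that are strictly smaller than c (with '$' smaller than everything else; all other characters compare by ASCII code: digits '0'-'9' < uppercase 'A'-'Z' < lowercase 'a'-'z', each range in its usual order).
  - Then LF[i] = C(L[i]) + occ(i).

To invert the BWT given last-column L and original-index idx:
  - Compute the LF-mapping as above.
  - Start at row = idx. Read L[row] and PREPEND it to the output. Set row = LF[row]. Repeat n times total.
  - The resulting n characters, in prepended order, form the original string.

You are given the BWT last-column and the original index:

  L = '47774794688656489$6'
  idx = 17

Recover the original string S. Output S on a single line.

LF mapping: 1 10 11 12 2 13 17 3 6 14 15 7 5 8 4 16 18 0 9
Walk LF starting at row 17, prepending L[row]:
  step 1: row=17, L[17]='$', prepend. Next row=LF[17]=0
  step 2: row=0, L[0]='4', prepend. Next row=LF[0]=1
  step 3: row=1, L[1]='7', prepend. Next row=LF[1]=10
  step 4: row=10, L[10]='8', prepend. Next row=LF[10]=15
  step 5: row=15, L[15]='8', prepend. Next row=LF[15]=16
  step 6: row=16, L[16]='9', prepend. Next row=LF[16]=18
  step 7: row=18, L[18]='6', prepend. Next row=LF[18]=9
  step 8: row=9, L[9]='8', prepend. Next row=LF[9]=14
  step 9: row=14, L[14]='4', prepend. Next row=LF[14]=4
  step 10: row=4, L[4]='4', prepend. Next row=LF[4]=2
  step 11: row=2, L[2]='7', prepend. Next row=LF[2]=11
  step 12: row=11, L[11]='6', prepend. Next row=LF[11]=7
  step 13: row=7, L[7]='4', prepend. Next row=LF[7]=3
  step 14: row=3, L[3]='7', prepend. Next row=LF[3]=12
  step 15: row=12, L[12]='5', prepend. Next row=LF[12]=5
  step 16: row=5, L[5]='7', prepend. Next row=LF[5]=13
  step 17: row=13, L[13]='6', prepend. Next row=LF[13]=8
  step 18: row=8, L[8]='6', prepend. Next row=LF[8]=6
  step 19: row=6, L[6]='9', prepend. Next row=LF[6]=17
Reversed output: 966757467448698874$

Answer: 966757467448698874$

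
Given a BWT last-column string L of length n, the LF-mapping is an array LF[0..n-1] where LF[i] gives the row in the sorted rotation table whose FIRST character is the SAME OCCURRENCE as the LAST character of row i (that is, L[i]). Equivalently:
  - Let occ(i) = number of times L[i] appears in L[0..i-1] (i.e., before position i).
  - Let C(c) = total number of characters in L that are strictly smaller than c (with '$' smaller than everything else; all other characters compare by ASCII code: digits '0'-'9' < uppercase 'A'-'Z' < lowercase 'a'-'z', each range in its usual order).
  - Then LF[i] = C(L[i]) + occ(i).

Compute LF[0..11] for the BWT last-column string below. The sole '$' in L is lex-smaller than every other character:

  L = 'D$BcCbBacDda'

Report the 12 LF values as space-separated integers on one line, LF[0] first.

Answer: 4 0 1 9 3 8 2 6 10 5 11 7

Derivation:
Char counts: '$':1, 'B':2, 'C':1, 'D':2, 'a':2, 'b':1, 'c':2, 'd':1
C (first-col start): C('$')=0, C('B')=1, C('C')=3, C('D')=4, C('a')=6, C('b')=8, C('c')=9, C('d')=11
L[0]='D': occ=0, LF[0]=C('D')+0=4+0=4
L[1]='$': occ=0, LF[1]=C('$')+0=0+0=0
L[2]='B': occ=0, LF[2]=C('B')+0=1+0=1
L[3]='c': occ=0, LF[3]=C('c')+0=9+0=9
L[4]='C': occ=0, LF[4]=C('C')+0=3+0=3
L[5]='b': occ=0, LF[5]=C('b')+0=8+0=8
L[6]='B': occ=1, LF[6]=C('B')+1=1+1=2
L[7]='a': occ=0, LF[7]=C('a')+0=6+0=6
L[8]='c': occ=1, LF[8]=C('c')+1=9+1=10
L[9]='D': occ=1, LF[9]=C('D')+1=4+1=5
L[10]='d': occ=0, LF[10]=C('d')+0=11+0=11
L[11]='a': occ=1, LF[11]=C('a')+1=6+1=7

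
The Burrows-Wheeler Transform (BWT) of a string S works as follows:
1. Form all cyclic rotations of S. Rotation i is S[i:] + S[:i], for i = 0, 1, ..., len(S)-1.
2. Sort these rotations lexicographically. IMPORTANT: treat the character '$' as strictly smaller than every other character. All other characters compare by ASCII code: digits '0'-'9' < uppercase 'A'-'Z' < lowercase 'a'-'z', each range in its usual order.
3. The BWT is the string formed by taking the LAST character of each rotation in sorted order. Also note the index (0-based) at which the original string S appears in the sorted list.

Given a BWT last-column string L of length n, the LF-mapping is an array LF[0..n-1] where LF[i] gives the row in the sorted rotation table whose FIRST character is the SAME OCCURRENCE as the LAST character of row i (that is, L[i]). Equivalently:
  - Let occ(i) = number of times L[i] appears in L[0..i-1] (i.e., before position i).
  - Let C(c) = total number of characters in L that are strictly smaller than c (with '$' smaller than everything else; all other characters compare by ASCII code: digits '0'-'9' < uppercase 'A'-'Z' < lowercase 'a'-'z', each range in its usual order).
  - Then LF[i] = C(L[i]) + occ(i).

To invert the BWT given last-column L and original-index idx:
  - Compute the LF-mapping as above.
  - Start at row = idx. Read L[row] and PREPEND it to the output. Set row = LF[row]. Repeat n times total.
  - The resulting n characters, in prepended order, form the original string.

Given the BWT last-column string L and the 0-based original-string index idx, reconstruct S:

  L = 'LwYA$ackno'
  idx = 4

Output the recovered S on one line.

Answer: acknowAYL$

Derivation:
LF mapping: 2 9 3 1 0 4 5 6 7 8
Walk LF starting at row 4, prepending L[row]:
  step 1: row=4, L[4]='$', prepend. Next row=LF[4]=0
  step 2: row=0, L[0]='L', prepend. Next row=LF[0]=2
  step 3: row=2, L[2]='Y', prepend. Next row=LF[2]=3
  step 4: row=3, L[3]='A', prepend. Next row=LF[3]=1
  step 5: row=1, L[1]='w', prepend. Next row=LF[1]=9
  step 6: row=9, L[9]='o', prepend. Next row=LF[9]=8
  step 7: row=8, L[8]='n', prepend. Next row=LF[8]=7
  step 8: row=7, L[7]='k', prepend. Next row=LF[7]=6
  step 9: row=6, L[6]='c', prepend. Next row=LF[6]=5
  step 10: row=5, L[5]='a', prepend. Next row=LF[5]=4
Reversed output: acknowAYL$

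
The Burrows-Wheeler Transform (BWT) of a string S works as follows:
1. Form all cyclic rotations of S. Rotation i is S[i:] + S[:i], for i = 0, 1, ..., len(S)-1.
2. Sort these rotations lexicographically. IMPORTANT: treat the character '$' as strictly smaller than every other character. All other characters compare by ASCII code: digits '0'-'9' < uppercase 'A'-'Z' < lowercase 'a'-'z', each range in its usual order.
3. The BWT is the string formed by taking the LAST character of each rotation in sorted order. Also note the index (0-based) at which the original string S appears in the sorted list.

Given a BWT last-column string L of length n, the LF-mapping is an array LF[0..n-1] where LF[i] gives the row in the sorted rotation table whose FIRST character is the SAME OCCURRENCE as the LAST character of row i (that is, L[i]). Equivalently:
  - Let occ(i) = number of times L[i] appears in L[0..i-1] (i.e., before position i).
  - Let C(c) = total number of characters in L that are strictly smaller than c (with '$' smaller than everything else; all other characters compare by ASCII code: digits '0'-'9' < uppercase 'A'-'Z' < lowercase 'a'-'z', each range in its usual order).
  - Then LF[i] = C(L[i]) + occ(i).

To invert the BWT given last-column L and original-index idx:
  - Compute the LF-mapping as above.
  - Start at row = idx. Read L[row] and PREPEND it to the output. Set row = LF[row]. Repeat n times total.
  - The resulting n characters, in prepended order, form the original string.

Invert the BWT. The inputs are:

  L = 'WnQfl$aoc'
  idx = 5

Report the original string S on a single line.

LF mapping: 2 7 1 5 6 0 3 8 4
Walk LF starting at row 5, prepending L[row]:
  step 1: row=5, L[5]='$', prepend. Next row=LF[5]=0
  step 2: row=0, L[0]='W', prepend. Next row=LF[0]=2
  step 3: row=2, L[2]='Q', prepend. Next row=LF[2]=1
  step 4: row=1, L[1]='n', prepend. Next row=LF[1]=7
  step 5: row=7, L[7]='o', prepend. Next row=LF[7]=8
  step 6: row=8, L[8]='c', prepend. Next row=LF[8]=4
  step 7: row=4, L[4]='l', prepend. Next row=LF[4]=6
  step 8: row=6, L[6]='a', prepend. Next row=LF[6]=3
  step 9: row=3, L[3]='f', prepend. Next row=LF[3]=5
Reversed output: falconQW$

Answer: falconQW$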